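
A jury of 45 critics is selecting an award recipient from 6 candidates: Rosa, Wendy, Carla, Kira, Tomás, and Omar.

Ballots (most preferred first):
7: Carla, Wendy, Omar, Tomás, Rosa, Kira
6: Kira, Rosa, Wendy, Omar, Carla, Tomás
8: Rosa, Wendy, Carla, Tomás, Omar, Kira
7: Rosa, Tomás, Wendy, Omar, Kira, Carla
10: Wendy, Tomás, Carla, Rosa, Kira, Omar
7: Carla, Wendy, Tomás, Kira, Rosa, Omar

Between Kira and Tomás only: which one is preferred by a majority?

Tomás

Kira is ranked above Tomás on 6 ballots; Tomás above Kira on 39.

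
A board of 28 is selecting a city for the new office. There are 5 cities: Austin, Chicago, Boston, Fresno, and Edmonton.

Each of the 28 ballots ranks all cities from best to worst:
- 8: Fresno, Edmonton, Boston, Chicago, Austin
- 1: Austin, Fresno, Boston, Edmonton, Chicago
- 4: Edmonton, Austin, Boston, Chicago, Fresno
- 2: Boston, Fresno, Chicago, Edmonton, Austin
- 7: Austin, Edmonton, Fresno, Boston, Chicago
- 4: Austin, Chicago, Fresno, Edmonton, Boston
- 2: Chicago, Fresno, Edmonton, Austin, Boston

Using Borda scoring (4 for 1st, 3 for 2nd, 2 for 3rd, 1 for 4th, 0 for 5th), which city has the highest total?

Austin: 8×0 + 1×4 + 4×3 + 2×0 + 7×4 + 4×4 + 2×1 = 62
Chicago: 8×1 + 1×0 + 4×1 + 2×2 + 7×0 + 4×3 + 2×4 = 36
Boston: 8×2 + 1×2 + 4×2 + 2×4 + 7×1 + 4×0 + 2×0 = 41
Fresno: 8×4 + 1×3 + 4×0 + 2×3 + 7×2 + 4×2 + 2×3 = 69
Edmonton: 8×3 + 1×1 + 4×4 + 2×1 + 7×3 + 4×1 + 2×2 = 72

Edmonton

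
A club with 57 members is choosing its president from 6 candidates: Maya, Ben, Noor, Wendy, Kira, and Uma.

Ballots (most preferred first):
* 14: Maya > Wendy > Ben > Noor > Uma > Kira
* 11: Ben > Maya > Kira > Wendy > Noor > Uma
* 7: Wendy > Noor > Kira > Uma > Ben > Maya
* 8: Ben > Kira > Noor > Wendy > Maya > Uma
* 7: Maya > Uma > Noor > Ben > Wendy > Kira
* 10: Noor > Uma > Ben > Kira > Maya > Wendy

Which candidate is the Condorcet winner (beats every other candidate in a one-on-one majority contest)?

Ben

Ben vs Maya: 36–21
Ben vs Noor: 33–24
Ben vs Wendy: 36–21
Ben vs Kira: 50–7
Ben vs Uma: 33–24
Ben beats every other candidate.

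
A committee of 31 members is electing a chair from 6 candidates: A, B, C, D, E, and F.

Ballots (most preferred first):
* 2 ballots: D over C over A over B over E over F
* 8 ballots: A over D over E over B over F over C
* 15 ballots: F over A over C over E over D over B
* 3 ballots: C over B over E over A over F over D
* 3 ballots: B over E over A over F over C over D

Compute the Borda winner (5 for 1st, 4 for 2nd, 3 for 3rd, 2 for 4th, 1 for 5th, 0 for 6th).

A: 2×3 + 8×5 + 15×4 + 3×2 + 3×3 = 121
B: 2×2 + 8×2 + 15×0 + 3×4 + 3×5 = 47
C: 2×4 + 8×0 + 15×3 + 3×5 + 3×1 = 71
D: 2×5 + 8×4 + 15×1 + 3×0 + 3×0 = 57
E: 2×1 + 8×3 + 15×2 + 3×3 + 3×4 = 77
F: 2×0 + 8×1 + 15×5 + 3×1 + 3×2 = 92

A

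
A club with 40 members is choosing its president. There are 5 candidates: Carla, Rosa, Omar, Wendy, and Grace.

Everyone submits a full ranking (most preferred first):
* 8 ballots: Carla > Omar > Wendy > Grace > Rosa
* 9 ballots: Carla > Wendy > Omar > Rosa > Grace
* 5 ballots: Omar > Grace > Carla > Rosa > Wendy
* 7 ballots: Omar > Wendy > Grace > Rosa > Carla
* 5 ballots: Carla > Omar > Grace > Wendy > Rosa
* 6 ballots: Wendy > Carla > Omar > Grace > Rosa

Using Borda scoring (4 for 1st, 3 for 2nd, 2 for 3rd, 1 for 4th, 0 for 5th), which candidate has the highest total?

Carla: 8×4 + 9×4 + 5×2 + 7×0 + 5×4 + 6×3 = 116
Rosa: 8×0 + 9×1 + 5×1 + 7×1 + 5×0 + 6×0 = 21
Omar: 8×3 + 9×2 + 5×4 + 7×4 + 5×3 + 6×2 = 117
Wendy: 8×2 + 9×3 + 5×0 + 7×3 + 5×1 + 6×4 = 93
Grace: 8×1 + 9×0 + 5×3 + 7×2 + 5×2 + 6×1 = 53

Omar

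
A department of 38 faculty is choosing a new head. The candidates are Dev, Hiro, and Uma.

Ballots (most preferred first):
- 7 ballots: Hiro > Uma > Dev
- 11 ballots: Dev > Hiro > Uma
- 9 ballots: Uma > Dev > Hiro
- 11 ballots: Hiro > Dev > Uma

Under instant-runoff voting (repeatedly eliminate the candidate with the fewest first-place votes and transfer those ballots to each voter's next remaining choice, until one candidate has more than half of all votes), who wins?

Round 1: Dev 11, Hiro 18, Uma 9. Uma eliminated.
Round 2: Dev 20, Hiro 18. Dev has a majority (≥20).

Dev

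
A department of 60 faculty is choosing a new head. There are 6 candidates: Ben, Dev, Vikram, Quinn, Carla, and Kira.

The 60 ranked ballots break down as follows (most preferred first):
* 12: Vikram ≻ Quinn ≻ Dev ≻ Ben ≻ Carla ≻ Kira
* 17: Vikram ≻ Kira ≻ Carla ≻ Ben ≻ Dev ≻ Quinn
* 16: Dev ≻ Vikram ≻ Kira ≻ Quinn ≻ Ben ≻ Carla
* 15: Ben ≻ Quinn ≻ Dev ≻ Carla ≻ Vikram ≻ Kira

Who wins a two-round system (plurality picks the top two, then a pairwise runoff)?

Dev

Round 1 first-place votes: Ben 15, Dev 16, Vikram 29, Quinn 0, Carla 0, Kira 0. Vikram and Dev advance.
Runoff: Vikram is ranked above Dev on 29 ballots, Dev above Vikram on 31.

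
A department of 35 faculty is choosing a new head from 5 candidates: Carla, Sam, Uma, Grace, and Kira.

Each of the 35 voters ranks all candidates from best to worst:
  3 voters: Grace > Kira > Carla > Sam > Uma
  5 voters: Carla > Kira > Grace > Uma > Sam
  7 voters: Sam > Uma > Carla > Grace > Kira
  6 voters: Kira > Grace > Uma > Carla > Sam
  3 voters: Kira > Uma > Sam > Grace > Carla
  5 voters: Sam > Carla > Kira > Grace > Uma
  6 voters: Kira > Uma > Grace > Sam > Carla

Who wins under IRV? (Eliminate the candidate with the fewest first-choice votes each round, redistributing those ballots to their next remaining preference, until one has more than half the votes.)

Kira

Round 1: Carla 5, Sam 12, Uma 0, Grace 3, Kira 15. Uma eliminated.
Round 2: Carla 5, Sam 12, Grace 3, Kira 15. Grace eliminated.
Round 3: Carla 5, Sam 12, Kira 18. Kira has a majority (≥18).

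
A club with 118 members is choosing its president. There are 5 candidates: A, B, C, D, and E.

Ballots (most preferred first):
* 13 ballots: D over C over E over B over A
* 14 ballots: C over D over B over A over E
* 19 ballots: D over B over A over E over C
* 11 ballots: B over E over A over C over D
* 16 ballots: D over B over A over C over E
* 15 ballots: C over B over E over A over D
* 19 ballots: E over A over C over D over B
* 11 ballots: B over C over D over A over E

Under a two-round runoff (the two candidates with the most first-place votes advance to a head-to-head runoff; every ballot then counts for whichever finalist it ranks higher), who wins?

C

Round 1 first-place votes: A 0, B 22, C 29, D 48, E 19. D and C advance.
Runoff: D is ranked above C on 48 ballots, C above D on 70.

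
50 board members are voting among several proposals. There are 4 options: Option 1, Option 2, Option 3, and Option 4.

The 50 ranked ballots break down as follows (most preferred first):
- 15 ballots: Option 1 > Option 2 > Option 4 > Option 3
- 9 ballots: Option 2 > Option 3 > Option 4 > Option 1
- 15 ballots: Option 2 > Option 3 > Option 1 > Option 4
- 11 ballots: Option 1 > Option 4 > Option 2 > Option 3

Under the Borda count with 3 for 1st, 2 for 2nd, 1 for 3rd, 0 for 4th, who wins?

Option 2

Option 1: 15×3 + 9×0 + 15×1 + 11×3 = 93
Option 2: 15×2 + 9×3 + 15×3 + 11×1 = 113
Option 3: 15×0 + 9×2 + 15×2 + 11×0 = 48
Option 4: 15×1 + 9×1 + 15×0 + 11×2 = 46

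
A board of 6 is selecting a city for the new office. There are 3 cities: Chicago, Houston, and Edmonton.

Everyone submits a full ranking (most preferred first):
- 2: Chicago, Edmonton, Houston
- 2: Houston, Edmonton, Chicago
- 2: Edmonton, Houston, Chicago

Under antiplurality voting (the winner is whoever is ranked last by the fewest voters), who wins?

Edmonton

Last-place votes: Chicago 4, Houston 2, Edmonton 0.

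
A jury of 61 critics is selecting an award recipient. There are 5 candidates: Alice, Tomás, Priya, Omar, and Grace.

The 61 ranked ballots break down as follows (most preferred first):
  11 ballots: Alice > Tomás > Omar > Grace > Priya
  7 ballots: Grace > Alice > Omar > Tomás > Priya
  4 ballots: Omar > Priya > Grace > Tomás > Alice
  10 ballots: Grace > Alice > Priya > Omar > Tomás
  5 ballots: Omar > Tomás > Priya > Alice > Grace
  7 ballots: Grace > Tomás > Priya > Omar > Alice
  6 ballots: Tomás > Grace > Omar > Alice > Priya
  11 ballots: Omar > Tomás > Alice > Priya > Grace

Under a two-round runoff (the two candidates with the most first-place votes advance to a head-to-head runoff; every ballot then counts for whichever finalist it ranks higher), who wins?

Round 1 first-place votes: Alice 11, Tomás 6, Priya 0, Omar 20, Grace 24. Grace and Omar advance.
Runoff: Grace is ranked above Omar on 30 ballots, Omar above Grace on 31.

Omar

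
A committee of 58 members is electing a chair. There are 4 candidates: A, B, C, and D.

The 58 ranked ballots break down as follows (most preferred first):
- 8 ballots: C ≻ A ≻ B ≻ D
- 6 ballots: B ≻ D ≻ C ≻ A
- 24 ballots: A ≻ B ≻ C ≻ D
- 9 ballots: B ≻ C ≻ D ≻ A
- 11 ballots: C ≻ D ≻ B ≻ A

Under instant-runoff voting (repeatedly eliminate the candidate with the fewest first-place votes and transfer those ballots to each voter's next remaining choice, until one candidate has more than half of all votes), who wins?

C

Round 1: A 24, B 15, C 19, D 0. D eliminated.
Round 2: A 24, B 15, C 19. B eliminated.
Round 3: A 24, C 34. C has a majority (≥30).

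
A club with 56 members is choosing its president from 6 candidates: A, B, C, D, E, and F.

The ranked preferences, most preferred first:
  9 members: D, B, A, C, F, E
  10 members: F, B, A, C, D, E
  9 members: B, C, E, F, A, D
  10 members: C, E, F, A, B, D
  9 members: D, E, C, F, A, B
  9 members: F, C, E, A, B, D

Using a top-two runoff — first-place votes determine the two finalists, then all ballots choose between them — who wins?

F

Round 1 first-place votes: A 0, B 9, C 10, D 18, E 0, F 19. F and D advance.
Runoff: F is ranked above D on 38 ballots, D above F on 18.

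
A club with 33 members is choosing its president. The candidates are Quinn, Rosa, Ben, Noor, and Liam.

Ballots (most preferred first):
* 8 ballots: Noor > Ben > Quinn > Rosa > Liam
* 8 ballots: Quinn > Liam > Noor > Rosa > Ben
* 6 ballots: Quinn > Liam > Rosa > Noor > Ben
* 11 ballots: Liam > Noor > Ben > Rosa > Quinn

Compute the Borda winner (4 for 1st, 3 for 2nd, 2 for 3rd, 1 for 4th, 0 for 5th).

Noor

Quinn: 8×2 + 8×4 + 6×4 + 11×0 = 72
Rosa: 8×1 + 8×1 + 6×2 + 11×1 = 39
Ben: 8×3 + 8×0 + 6×0 + 11×2 = 46
Noor: 8×4 + 8×2 + 6×1 + 11×3 = 87
Liam: 8×0 + 8×3 + 6×3 + 11×4 = 86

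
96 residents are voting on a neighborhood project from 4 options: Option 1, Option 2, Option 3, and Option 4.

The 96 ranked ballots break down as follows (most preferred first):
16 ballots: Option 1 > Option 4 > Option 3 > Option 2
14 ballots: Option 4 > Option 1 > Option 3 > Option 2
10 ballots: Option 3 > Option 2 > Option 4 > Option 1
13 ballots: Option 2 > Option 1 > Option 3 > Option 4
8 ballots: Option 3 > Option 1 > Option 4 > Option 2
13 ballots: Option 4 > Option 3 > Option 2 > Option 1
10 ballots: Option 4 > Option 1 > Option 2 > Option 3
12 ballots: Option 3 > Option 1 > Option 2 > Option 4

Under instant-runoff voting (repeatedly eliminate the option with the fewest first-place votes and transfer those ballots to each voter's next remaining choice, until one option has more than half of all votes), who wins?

Option 4

Round 1: Option 1 16, Option 2 13, Option 3 30, Option 4 37. Option 2 eliminated.
Round 2: Option 1 29, Option 3 30, Option 4 37. Option 1 eliminated.
Round 3: Option 3 43, Option 4 53. Option 4 has a majority (≥49).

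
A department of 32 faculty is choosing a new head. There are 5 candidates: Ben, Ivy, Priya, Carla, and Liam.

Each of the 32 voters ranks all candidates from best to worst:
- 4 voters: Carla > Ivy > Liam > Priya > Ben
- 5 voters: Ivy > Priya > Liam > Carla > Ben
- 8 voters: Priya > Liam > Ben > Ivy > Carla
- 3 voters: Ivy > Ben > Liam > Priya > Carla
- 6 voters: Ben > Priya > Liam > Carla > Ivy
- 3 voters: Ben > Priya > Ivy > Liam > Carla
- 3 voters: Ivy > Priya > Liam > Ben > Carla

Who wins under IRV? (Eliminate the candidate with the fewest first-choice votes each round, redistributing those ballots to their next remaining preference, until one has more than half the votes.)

Ben

Round 1: Ben 9, Ivy 11, Priya 8, Carla 4, Liam 0. Liam eliminated.
Round 2: Ben 9, Ivy 11, Priya 8, Carla 4. Carla eliminated.
Round 3: Ben 9, Ivy 15, Priya 8. Priya eliminated.
Round 4: Ben 17, Ivy 15. Ben has a majority (≥17).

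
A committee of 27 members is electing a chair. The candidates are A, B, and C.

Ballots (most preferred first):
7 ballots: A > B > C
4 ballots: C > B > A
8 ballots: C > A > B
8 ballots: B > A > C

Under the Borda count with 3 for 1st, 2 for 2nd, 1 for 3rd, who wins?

A

A: 7×3 + 4×1 + 8×2 + 8×2 = 57
B: 7×2 + 4×2 + 8×1 + 8×3 = 54
C: 7×1 + 4×3 + 8×3 + 8×1 = 51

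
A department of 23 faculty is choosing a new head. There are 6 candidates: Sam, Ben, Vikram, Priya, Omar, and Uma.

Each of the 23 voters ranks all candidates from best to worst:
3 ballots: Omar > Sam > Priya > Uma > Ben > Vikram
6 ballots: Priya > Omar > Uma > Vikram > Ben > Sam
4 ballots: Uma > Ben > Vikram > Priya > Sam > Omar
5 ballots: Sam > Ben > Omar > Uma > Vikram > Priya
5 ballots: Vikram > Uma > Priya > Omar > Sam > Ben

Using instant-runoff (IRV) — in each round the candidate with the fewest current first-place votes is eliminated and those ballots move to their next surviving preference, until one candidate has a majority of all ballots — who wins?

Round 1: Sam 5, Ben 0, Vikram 5, Priya 6, Omar 3, Uma 4. Ben eliminated.
Round 2: Sam 5, Vikram 5, Priya 6, Omar 3, Uma 4. Omar eliminated.
Round 3: Sam 8, Vikram 5, Priya 6, Uma 4. Uma eliminated.
Round 4: Sam 8, Vikram 9, Priya 6. Priya eliminated.
Round 5: Sam 8, Vikram 15. Vikram has a majority (≥12).

Vikram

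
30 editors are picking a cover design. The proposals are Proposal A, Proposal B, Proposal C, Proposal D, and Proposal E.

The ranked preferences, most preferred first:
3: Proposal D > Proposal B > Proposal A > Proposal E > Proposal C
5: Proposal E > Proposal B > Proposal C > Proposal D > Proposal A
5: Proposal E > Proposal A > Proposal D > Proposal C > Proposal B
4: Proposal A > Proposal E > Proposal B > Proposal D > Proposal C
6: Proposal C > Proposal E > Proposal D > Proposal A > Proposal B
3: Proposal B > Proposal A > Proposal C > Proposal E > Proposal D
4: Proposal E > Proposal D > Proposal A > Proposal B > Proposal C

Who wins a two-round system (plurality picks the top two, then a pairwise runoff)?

Proposal E

Round 1 first-place votes: Proposal A 4, Proposal B 3, Proposal C 6, Proposal D 3, Proposal E 14. Proposal E and Proposal C advance.
Runoff: Proposal E is ranked above Proposal C on 21 ballots, Proposal C above Proposal E on 9.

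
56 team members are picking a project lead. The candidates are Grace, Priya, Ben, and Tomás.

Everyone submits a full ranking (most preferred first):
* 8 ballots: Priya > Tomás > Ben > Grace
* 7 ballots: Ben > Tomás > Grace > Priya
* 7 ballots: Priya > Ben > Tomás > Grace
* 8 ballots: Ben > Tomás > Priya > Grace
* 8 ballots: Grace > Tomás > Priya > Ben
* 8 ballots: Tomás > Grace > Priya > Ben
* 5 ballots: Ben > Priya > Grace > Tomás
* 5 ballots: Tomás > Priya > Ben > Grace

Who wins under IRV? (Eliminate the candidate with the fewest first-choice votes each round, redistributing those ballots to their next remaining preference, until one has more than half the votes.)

Round 1: Grace 8, Priya 15, Ben 20, Tomás 13. Grace eliminated.
Round 2: Priya 15, Ben 20, Tomás 21. Priya eliminated.
Round 3: Ben 27, Tomás 29. Tomás has a majority (≥29).

Tomás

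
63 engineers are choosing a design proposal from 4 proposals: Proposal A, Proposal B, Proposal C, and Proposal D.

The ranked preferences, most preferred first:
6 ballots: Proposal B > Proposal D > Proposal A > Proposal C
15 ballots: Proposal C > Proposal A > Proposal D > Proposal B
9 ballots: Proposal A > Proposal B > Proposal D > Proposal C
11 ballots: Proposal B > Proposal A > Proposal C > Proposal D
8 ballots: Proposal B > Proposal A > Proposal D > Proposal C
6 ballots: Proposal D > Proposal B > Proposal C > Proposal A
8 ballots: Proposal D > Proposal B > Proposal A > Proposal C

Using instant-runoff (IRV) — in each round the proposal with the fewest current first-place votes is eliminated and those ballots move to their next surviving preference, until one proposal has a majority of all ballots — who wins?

Round 1: Proposal A 9, Proposal B 25, Proposal C 15, Proposal D 14. Proposal A eliminated.
Round 2: Proposal B 34, Proposal C 15, Proposal D 14. Proposal B has a majority (≥32).

Proposal B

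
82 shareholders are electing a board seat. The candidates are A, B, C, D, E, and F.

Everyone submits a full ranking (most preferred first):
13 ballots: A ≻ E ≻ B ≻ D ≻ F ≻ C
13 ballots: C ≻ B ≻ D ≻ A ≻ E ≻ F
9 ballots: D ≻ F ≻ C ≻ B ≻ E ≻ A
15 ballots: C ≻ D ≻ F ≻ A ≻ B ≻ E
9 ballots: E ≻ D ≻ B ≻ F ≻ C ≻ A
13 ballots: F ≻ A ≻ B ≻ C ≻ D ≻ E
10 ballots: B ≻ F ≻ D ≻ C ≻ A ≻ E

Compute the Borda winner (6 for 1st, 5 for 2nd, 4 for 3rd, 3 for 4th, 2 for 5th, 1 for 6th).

A: 13×6 + 13×3 + 9×1 + 15×3 + 9×1 + 13×5 + 10×2 = 265
B: 13×4 + 13×5 + 9×3 + 15×2 + 9×4 + 13×4 + 10×6 = 322
C: 13×1 + 13×6 + 9×4 + 15×6 + 9×2 + 13×3 + 10×3 = 304
D: 13×3 + 13×4 + 9×6 + 15×5 + 9×5 + 13×2 + 10×4 = 331
E: 13×5 + 13×2 + 9×2 + 15×1 + 9×6 + 13×1 + 10×1 = 201
F: 13×2 + 13×1 + 9×5 + 15×4 + 9×3 + 13×6 + 10×5 = 299

D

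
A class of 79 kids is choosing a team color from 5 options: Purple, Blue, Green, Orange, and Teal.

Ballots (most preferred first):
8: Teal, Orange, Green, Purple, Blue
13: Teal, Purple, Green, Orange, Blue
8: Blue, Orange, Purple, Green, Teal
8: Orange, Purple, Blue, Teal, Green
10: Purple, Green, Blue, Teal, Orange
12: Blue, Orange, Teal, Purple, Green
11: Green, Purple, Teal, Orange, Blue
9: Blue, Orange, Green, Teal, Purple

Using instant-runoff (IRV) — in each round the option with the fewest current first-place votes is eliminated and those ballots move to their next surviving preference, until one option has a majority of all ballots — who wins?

Round 1: Purple 10, Blue 29, Green 11, Orange 8, Teal 21. Orange eliminated.
Round 2: Purple 18, Blue 29, Green 11, Teal 21. Green eliminated.
Round 3: Purple 29, Blue 29, Teal 21. Teal eliminated.
Round 4: Purple 50, Blue 29. Purple has a majority (≥40).

Purple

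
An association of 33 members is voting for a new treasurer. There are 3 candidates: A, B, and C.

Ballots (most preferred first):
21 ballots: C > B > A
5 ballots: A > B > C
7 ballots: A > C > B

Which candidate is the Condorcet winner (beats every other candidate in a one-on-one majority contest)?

C

C vs A: 21–12
C vs B: 28–5
C beats every other candidate.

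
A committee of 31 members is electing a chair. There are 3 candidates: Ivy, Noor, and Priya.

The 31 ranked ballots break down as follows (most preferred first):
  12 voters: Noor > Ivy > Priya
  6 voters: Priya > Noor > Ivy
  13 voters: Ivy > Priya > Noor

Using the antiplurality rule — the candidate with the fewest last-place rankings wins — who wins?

Last-place votes: Ivy 6, Noor 13, Priya 12.

Ivy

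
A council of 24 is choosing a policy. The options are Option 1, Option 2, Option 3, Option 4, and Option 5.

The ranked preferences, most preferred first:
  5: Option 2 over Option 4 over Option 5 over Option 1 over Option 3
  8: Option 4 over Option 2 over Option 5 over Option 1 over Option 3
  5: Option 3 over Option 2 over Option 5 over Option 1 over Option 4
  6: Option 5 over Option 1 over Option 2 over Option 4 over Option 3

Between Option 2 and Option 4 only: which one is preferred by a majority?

Option 2 is ranked above Option 4 on 16 ballots; Option 4 above Option 2 on 8.

Option 2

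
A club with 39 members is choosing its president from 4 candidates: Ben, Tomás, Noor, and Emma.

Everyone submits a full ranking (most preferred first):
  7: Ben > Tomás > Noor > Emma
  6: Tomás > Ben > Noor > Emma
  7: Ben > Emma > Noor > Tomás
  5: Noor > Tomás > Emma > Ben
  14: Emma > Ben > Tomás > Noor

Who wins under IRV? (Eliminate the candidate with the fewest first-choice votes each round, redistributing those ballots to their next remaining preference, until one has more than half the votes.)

Ben

Round 1: Ben 14, Tomás 6, Noor 5, Emma 14. Noor eliminated.
Round 2: Ben 14, Tomás 11, Emma 14. Tomás eliminated.
Round 3: Ben 20, Emma 19. Ben has a majority (≥20).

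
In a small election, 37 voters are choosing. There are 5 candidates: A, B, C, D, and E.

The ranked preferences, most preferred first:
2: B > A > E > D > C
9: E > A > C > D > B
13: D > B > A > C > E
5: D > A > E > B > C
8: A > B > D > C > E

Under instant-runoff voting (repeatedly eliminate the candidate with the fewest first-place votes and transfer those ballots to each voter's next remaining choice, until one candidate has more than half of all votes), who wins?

Round 1: A 8, B 2, C 0, D 18, E 9. C eliminated.
Round 2: A 8, B 2, D 18, E 9. B eliminated.
Round 3: A 10, D 18, E 9. E eliminated.
Round 4: A 19, D 18. A has a majority (≥19).

A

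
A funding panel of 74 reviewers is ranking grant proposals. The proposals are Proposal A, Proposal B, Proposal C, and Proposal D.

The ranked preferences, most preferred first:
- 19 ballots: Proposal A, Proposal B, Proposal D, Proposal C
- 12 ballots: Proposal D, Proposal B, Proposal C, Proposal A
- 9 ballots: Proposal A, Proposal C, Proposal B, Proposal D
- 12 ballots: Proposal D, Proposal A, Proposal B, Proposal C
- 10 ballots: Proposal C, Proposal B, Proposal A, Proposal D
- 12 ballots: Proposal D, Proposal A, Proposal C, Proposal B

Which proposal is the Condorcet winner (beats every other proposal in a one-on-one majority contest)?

Proposal A vs Proposal B: 52–22
Proposal A vs Proposal C: 52–22
Proposal A vs Proposal D: 38–36
Proposal A beats every other proposal.

Proposal A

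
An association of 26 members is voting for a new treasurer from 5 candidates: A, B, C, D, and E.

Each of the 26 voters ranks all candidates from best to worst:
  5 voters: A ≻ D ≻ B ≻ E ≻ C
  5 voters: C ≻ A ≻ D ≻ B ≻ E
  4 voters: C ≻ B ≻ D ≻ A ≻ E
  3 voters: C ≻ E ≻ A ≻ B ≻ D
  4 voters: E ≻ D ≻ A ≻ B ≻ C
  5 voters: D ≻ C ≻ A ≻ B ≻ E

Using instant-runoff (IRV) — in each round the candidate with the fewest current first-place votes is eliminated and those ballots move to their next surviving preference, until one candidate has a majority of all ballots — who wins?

D

Round 1: A 5, B 0, C 12, D 5, E 4. B eliminated.
Round 2: A 5, C 12, D 5, E 4. E eliminated.
Round 3: A 5, C 12, D 9. A eliminated.
Round 4: C 12, D 14. D has a majority (≥14).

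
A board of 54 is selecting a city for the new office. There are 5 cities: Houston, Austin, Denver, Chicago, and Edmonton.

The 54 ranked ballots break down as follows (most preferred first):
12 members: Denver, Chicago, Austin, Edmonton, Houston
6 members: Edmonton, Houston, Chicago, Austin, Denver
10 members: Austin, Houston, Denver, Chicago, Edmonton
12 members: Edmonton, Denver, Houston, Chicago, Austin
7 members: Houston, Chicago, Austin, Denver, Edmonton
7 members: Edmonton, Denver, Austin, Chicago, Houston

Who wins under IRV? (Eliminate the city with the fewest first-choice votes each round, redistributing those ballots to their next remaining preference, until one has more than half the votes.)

Austin

Round 1: Houston 7, Austin 10, Denver 12, Chicago 0, Edmonton 25. Chicago eliminated.
Round 2: Houston 7, Austin 10, Denver 12, Edmonton 25. Houston eliminated.
Round 3: Austin 17, Denver 12, Edmonton 25. Denver eliminated.
Round 4: Austin 29, Edmonton 25. Austin has a majority (≥28).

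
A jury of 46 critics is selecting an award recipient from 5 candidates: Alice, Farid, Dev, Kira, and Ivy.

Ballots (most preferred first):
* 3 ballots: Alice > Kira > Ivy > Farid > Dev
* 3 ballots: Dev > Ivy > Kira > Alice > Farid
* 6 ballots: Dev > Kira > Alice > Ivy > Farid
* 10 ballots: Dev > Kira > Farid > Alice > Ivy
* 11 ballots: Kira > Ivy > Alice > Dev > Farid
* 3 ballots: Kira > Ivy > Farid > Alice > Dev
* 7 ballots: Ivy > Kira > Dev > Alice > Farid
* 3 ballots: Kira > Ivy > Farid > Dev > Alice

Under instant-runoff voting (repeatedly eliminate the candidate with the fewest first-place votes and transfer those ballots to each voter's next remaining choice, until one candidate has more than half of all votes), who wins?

Kira

Round 1: Alice 3, Farid 0, Dev 19, Kira 17, Ivy 7. Farid eliminated.
Round 2: Alice 3, Dev 19, Kira 17, Ivy 7. Alice eliminated.
Round 3: Dev 19, Kira 20, Ivy 7. Ivy eliminated.
Round 4: Dev 19, Kira 27. Kira has a majority (≥24).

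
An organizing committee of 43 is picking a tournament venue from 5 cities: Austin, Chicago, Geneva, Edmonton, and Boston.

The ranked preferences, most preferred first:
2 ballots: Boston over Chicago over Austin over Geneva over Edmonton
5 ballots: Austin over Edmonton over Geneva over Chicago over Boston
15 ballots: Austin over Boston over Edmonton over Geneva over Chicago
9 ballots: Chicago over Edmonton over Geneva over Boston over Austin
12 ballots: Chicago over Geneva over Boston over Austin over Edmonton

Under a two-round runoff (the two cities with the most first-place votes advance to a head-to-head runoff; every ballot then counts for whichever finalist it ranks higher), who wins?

Round 1 first-place votes: Austin 20, Chicago 21, Geneva 0, Edmonton 0, Boston 2. Chicago and Austin advance.
Runoff: Chicago is ranked above Austin on 23 ballots, Austin above Chicago on 20.

Chicago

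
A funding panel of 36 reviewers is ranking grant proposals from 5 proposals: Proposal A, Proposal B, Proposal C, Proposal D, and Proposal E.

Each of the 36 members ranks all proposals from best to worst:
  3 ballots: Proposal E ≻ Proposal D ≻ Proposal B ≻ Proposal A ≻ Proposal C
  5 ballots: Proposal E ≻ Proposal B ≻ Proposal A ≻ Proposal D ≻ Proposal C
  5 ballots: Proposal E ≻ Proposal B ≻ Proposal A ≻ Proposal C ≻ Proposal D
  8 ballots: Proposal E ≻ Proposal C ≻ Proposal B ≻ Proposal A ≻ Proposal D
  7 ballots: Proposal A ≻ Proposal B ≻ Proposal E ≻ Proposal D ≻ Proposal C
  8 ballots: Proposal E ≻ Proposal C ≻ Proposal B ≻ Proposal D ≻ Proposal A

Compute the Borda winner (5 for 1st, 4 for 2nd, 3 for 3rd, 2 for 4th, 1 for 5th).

Proposal A: 3×2 + 5×3 + 5×3 + 8×2 + 7×5 + 8×1 = 95
Proposal B: 3×3 + 5×4 + 5×4 + 8×3 + 7×4 + 8×3 = 125
Proposal C: 3×1 + 5×1 + 5×2 + 8×4 + 7×1 + 8×4 = 89
Proposal D: 3×4 + 5×2 + 5×1 + 8×1 + 7×2 + 8×2 = 65
Proposal E: 3×5 + 5×5 + 5×5 + 8×5 + 7×3 + 8×5 = 166

Proposal E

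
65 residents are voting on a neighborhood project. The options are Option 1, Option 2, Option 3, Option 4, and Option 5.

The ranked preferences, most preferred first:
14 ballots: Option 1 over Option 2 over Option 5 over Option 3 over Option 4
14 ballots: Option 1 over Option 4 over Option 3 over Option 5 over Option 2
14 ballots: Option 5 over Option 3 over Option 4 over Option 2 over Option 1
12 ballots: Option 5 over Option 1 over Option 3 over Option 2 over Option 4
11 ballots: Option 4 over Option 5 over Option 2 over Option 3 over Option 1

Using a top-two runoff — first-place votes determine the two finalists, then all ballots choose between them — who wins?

Round 1 first-place votes: Option 1 28, Option 2 0, Option 3 0, Option 4 11, Option 5 26. Option 1 and Option 5 advance.
Runoff: Option 1 is ranked above Option 5 on 28 ballots, Option 5 above Option 1 on 37.

Option 5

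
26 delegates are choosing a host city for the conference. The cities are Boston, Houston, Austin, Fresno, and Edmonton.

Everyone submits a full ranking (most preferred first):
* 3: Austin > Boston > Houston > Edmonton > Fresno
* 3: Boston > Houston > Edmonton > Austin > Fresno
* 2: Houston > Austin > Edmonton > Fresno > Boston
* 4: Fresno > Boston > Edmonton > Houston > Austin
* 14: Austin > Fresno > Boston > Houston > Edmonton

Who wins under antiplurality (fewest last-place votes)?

Houston

Last-place votes: Boston 2, Houston 0, Austin 4, Fresno 6, Edmonton 14.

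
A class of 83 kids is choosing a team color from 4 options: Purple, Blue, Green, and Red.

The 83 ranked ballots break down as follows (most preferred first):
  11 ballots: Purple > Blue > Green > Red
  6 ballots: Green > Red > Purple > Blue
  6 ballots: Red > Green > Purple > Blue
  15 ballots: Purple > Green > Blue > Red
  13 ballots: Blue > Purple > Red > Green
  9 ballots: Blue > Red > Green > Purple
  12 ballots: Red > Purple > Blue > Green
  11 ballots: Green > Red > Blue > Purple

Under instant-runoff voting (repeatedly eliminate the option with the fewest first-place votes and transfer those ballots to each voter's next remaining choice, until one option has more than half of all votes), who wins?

Round 1: Purple 26, Blue 22, Green 17, Red 18. Green eliminated.
Round 2: Purple 26, Blue 22, Red 35. Blue eliminated.
Round 3: Purple 39, Red 44. Red has a majority (≥42).

Red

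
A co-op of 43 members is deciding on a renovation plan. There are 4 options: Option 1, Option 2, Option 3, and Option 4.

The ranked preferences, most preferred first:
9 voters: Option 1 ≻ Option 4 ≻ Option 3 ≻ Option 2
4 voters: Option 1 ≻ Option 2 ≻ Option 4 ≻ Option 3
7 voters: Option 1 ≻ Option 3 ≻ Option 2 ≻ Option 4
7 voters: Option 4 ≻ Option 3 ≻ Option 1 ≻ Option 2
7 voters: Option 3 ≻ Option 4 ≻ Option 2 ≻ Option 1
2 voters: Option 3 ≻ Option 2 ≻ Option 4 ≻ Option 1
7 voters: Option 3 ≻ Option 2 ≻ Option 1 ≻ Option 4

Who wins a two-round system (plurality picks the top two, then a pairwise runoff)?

Option 3

Round 1 first-place votes: Option 1 20, Option 2 0, Option 3 16, Option 4 7. Option 1 and Option 3 advance.
Runoff: Option 1 is ranked above Option 3 on 20 ballots, Option 3 above Option 1 on 23.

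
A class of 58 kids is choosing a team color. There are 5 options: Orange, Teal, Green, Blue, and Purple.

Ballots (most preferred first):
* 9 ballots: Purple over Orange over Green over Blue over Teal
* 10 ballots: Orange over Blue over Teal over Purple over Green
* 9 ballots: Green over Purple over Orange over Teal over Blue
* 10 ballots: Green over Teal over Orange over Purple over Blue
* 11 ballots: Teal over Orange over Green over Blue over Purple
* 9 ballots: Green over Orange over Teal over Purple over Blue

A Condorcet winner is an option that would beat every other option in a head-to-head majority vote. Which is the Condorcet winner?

Orange vs Teal: 37–21
Orange vs Green: 30–28
Orange vs Blue: 58–0
Orange vs Purple: 40–18
Orange beats every other option.

Orange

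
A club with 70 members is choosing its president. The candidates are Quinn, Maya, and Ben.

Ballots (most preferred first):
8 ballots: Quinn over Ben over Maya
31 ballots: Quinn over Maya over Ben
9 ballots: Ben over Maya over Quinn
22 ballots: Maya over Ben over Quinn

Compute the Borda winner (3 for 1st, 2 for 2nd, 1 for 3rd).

Maya

Quinn: 8×3 + 31×3 + 9×1 + 22×1 = 148
Maya: 8×1 + 31×2 + 9×2 + 22×3 = 154
Ben: 8×2 + 31×1 + 9×3 + 22×2 = 118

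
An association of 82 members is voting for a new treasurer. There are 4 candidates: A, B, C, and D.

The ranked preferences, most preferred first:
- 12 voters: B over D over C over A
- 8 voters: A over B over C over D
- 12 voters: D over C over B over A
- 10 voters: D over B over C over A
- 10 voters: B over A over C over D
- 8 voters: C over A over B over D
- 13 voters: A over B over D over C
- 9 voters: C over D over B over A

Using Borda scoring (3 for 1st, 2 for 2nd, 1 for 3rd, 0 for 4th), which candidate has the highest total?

B

A: 12×0 + 8×3 + 12×0 + 10×0 + 10×2 + 8×2 + 13×3 + 9×0 = 99
B: 12×3 + 8×2 + 12×1 + 10×2 + 10×3 + 8×1 + 13×2 + 9×1 = 157
C: 12×1 + 8×1 + 12×2 + 10×1 + 10×1 + 8×3 + 13×0 + 9×3 = 115
D: 12×2 + 8×0 + 12×3 + 10×3 + 10×0 + 8×0 + 13×1 + 9×2 = 121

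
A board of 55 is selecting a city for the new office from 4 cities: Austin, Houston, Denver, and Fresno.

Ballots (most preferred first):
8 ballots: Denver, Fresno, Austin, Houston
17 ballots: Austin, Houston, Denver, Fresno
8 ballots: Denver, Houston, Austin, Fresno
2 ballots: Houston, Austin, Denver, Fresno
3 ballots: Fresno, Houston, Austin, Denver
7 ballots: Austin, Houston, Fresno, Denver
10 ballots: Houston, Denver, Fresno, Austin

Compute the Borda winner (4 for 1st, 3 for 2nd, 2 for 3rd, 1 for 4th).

Houston

Austin: 8×2 + 17×4 + 8×2 + 2×3 + 3×2 + 7×4 + 10×1 = 150
Houston: 8×1 + 17×3 + 8×3 + 2×4 + 3×3 + 7×3 + 10×4 = 161
Denver: 8×4 + 17×2 + 8×4 + 2×2 + 3×1 + 7×1 + 10×3 = 142
Fresno: 8×3 + 17×1 + 8×1 + 2×1 + 3×4 + 7×2 + 10×2 = 97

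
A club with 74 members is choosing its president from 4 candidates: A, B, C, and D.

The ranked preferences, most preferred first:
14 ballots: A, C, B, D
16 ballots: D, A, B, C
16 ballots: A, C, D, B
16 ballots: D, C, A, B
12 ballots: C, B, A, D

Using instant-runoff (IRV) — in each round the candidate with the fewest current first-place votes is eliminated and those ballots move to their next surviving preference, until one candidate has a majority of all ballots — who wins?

A

Round 1: A 30, B 0, C 12, D 32. B eliminated.
Round 2: A 30, C 12, D 32. C eliminated.
Round 3: A 42, D 32. A has a majority (≥38).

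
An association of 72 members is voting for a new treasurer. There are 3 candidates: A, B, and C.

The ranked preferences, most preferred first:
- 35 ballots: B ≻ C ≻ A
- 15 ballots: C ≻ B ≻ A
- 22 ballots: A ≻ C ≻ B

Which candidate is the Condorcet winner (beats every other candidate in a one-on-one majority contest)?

C vs A: 50–22
C vs B: 37–35
C beats every other candidate.

C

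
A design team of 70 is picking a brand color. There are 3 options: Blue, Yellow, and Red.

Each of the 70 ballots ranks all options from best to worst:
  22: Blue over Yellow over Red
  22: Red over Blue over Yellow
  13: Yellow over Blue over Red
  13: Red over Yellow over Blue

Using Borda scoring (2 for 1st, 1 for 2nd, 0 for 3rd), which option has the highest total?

Blue: 22×2 + 22×1 + 13×1 + 13×0 = 79
Yellow: 22×1 + 22×0 + 13×2 + 13×1 = 61
Red: 22×0 + 22×2 + 13×0 + 13×2 = 70

Blue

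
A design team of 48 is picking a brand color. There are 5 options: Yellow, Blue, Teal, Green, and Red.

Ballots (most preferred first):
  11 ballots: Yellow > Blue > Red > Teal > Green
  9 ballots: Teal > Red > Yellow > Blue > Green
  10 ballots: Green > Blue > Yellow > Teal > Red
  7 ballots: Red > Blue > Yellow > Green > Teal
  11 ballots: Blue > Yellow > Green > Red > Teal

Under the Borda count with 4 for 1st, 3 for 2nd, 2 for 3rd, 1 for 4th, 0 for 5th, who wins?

Blue

Yellow: 11×4 + 9×2 + 10×2 + 7×2 + 11×3 = 129
Blue: 11×3 + 9×1 + 10×3 + 7×3 + 11×4 = 137
Teal: 11×1 + 9×4 + 10×1 + 7×0 + 11×0 = 57
Green: 11×0 + 9×0 + 10×4 + 7×1 + 11×2 = 69
Red: 11×2 + 9×3 + 10×0 + 7×4 + 11×1 = 88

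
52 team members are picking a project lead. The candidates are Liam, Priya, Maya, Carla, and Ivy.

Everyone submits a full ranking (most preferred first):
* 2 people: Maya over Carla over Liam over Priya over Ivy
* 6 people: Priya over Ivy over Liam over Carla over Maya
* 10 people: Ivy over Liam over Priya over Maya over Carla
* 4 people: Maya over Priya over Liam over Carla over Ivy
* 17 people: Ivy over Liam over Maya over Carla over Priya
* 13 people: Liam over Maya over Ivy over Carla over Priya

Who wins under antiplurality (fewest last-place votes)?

Liam

Last-place votes: Liam 0, Priya 30, Maya 6, Carla 10, Ivy 6.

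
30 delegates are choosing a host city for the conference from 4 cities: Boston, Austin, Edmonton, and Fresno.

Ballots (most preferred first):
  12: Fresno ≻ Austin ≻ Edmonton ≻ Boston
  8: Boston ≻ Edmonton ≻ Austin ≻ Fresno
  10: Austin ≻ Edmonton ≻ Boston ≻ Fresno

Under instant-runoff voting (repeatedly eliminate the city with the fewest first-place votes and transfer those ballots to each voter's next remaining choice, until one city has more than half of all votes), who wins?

Austin

Round 1: Boston 8, Austin 10, Edmonton 0, Fresno 12. Edmonton eliminated.
Round 2: Boston 8, Austin 10, Fresno 12. Boston eliminated.
Round 3: Austin 18, Fresno 12. Austin has a majority (≥16).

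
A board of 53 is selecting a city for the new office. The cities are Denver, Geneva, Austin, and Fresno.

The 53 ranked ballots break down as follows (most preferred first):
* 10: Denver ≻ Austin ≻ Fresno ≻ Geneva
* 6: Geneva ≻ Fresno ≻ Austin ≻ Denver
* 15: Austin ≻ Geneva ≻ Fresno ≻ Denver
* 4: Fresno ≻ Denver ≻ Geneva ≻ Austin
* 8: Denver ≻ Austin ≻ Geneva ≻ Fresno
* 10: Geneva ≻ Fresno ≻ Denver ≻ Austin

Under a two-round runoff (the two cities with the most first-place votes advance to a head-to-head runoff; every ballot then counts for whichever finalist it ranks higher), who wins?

Geneva

Round 1 first-place votes: Denver 18, Geneva 16, Austin 15, Fresno 4. Denver and Geneva advance.
Runoff: Denver is ranked above Geneva on 22 ballots, Geneva above Denver on 31.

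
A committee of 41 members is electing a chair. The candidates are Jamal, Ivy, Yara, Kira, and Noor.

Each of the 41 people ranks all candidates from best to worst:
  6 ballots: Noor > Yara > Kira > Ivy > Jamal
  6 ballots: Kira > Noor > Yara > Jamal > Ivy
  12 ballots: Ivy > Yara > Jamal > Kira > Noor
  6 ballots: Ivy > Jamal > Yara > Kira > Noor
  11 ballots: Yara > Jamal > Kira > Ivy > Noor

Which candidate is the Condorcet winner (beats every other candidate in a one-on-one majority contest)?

Yara vs Jamal: 35–6
Yara vs Ivy: 23–18
Yara vs Kira: 35–6
Yara vs Noor: 29–12
Yara beats every other candidate.

Yara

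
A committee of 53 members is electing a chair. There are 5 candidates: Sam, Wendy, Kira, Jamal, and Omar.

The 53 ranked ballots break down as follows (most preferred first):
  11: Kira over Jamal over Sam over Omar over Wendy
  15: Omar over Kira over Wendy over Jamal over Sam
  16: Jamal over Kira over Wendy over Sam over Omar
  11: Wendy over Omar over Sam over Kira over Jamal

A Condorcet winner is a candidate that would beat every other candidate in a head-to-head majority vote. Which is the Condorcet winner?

Kira vs Sam: 42–11
Kira vs Wendy: 42–11
Kira vs Jamal: 37–16
Kira vs Omar: 27–26
Kira beats every other candidate.

Kira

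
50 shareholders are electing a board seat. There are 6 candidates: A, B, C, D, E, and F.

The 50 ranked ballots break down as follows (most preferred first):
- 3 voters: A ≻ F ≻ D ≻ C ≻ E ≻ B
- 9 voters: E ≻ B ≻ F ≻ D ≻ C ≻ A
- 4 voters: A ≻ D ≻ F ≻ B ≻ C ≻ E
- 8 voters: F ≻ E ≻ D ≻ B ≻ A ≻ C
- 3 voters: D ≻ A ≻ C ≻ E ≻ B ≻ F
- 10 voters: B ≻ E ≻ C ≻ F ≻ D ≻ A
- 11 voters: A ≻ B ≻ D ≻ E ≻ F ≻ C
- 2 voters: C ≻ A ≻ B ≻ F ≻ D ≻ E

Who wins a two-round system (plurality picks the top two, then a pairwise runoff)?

B

Round 1 first-place votes: A 18, B 10, C 2, D 3, E 9, F 8. A and B advance.
Runoff: A is ranked above B on 23 ballots, B above A on 27.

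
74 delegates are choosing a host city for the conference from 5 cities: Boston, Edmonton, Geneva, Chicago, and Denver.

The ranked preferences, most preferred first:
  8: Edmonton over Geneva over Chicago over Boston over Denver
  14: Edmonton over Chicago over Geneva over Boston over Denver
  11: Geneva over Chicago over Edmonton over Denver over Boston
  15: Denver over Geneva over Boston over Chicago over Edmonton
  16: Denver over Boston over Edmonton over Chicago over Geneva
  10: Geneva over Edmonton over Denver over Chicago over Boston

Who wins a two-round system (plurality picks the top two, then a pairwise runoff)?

Edmonton

Round 1 first-place votes: Boston 0, Edmonton 22, Geneva 21, Chicago 0, Denver 31. Denver and Edmonton advance.
Runoff: Denver is ranked above Edmonton on 31 ballots, Edmonton above Denver on 43.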